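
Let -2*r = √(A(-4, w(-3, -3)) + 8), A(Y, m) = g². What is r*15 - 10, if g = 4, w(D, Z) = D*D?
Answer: -10 - 15*√6 ≈ -46.742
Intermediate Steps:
w(D, Z) = D²
A(Y, m) = 16 (A(Y, m) = 4² = 16)
r = -√6 (r = -√(16 + 8)/2 = -√6 ≈ -2.4495)
r*15 - 10 = -√6*15 - 10 = -15*√6 - 10 = -10 - 15*√6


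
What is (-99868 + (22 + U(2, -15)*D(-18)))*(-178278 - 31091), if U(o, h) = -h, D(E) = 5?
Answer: 20888954499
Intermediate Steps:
(-99868 + (22 + U(2, -15)*D(-18)))*(-178278 - 31091) = (-99868 + (22 - 1*(-15)*5))*(-178278 - 31091) = (-99868 + (22 + 15*5))*(-209369) = (-99868 + (22 + 75))*(-209369) = (-99868 + 97)*(-209369) = -99771*(-209369) = 20888954499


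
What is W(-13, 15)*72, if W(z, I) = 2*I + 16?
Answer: 3312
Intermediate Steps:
W(z, I) = 16 + 2*I
W(-13, 15)*72 = (16 + 2*15)*72 = (16 + 30)*72 = 46*72 = 3312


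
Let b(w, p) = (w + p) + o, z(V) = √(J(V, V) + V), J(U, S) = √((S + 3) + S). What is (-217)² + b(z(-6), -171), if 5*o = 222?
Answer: 234812/5 + √(-6 + 3*I) ≈ 46963.0 + 2.5207*I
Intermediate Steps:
o = 222/5 (o = (⅕)*222 = 222/5 ≈ 44.400)
J(U, S) = √(3 + 2*S) (J(U, S) = √((3 + S) + S) = √(3 + 2*S))
z(V) = √(V + √(3 + 2*V)) (z(V) = √(√(3 + 2*V) + V) = √(V + √(3 + 2*V)))
b(w, p) = 222/5 + p + w (b(w, p) = (w + p) + 222/5 = (p + w) + 222/5 = 222/5 + p + w)
(-217)² + b(z(-6), -171) = (-217)² + (222/5 - 171 + √(-6 + √(3 + 2*(-6)))) = 47089 + (222/5 - 171 + √(-6 + √(3 - 12))) = 47089 + (222/5 - 171 + √(-6 + √(-9))) = 47089 + (222/5 - 171 + √(-6 + 3*I)) = 47089 + (-633/5 + √(-6 + 3*I)) = 234812/5 + √(-6 + 3*I)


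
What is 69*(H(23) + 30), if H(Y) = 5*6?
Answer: 4140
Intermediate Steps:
H(Y) = 30
69*(H(23) + 30) = 69*(30 + 30) = 69*60 = 4140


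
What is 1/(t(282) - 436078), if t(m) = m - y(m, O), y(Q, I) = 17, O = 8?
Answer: -1/435813 ≈ -2.2946e-6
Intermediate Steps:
t(m) = -17 + m (t(m) = m - 1*17 = m - 17 = -17 + m)
1/(t(282) - 436078) = 1/((-17 + 282) - 436078) = 1/(265 - 436078) = 1/(-435813) = -1/435813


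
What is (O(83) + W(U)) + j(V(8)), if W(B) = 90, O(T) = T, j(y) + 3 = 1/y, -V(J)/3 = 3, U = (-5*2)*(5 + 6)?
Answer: 1529/9 ≈ 169.89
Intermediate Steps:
U = -110 (U = -10*11 = -110)
V(J) = -9 (V(J) = -3*3 = -9)
j(y) = -3 + 1/y
(O(83) + W(U)) + j(V(8)) = (83 + 90) + (-3 + 1/(-9)) = 173 + (-3 - ⅑) = 173 - 28/9 = 1529/9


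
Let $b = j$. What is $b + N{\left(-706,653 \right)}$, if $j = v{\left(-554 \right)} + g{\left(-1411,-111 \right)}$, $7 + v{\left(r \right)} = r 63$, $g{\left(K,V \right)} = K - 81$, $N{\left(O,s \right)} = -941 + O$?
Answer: $-38048$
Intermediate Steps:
$g{\left(K,V \right)} = -81 + K$
$v{\left(r \right)} = -7 + 63 r$ ($v{\left(r \right)} = -7 + r 63 = -7 + 63 r$)
$j = -36401$ ($j = \left(-7 + 63 \left(-554\right)\right) - 1492 = \left(-7 - 34902\right) - 1492 = -34909 - 1492 = -36401$)
$b = -36401$
$b + N{\left(-706,653 \right)} = -36401 - 1647 = -38048$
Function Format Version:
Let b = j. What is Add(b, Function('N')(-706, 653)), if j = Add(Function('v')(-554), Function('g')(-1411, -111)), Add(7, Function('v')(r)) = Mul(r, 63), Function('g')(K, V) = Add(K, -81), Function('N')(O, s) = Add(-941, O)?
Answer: -38048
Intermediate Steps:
Function('g')(K, V) = Add(-81, K)
Function('v')(r) = Add(-7, Mul(63, r)) (Function('v')(r) = Add(-7, Mul(r, 63)) = Add(-7, Mul(63, r)))
j = -36401 (j = Add(Add(-7, Mul(63, -554)), Add(-81, -1411)) = Add(Add(-7, -34902), -1492) = Add(-34909, -1492) = -36401)
b = -36401
Add(b, Function('N')(-706, 653)) = Add(-36401, Add(-941, -706)) = Add(-36401, -1647) = -38048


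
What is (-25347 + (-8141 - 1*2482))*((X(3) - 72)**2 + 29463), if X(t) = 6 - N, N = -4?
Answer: -1198052790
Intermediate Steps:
X(t) = 10 (X(t) = 6 - 1*(-4) = 6 + 4 = 10)
(-25347 + (-8141 - 1*2482))*((X(3) - 72)**2 + 29463) = (-25347 + (-8141 - 1*2482))*((10 - 72)**2 + 29463) = (-25347 + (-8141 - 2482))*((-62)**2 + 29463) = (-25347 - 10623)*(3844 + 29463) = -35970*33307 = -1198052790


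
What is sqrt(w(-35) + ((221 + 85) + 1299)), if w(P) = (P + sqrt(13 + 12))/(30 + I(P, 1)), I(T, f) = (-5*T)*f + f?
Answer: 10*sqrt(170259)/103 ≈ 40.061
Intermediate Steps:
I(T, f) = f - 5*T*f (I(T, f) = -5*T*f + f = f - 5*T*f)
w(P) = (5 + P)/(31 - 5*P) (w(P) = (P + sqrt(13 + 12))/(30 + 1*(1 - 5*P)) = (P + sqrt(25))/(30 + (1 - 5*P)) = (P + 5)/(31 - 5*P) = (5 + P)/(31 - 5*P))
sqrt(w(-35) + ((221 + 85) + 1299)) = sqrt((-5 - 1*(-35))/(-31 + 5*(-35)) + ((221 + 85) + 1299)) = sqrt((-5 + 35)/(-31 - 175) + (306 + 1299)) = sqrt(30/(-206) + 1605) = sqrt(-1/206*30 + 1605) = sqrt(-15/103 + 1605) = sqrt(165300/103) = 10*sqrt(170259)/103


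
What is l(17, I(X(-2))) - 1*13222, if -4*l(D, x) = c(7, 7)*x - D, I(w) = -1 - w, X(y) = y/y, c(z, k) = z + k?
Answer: -52843/4 ≈ -13211.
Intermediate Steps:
c(z, k) = k + z
X(y) = 1
l(D, x) = -7*x/2 + D/4 (l(D, x) = -((7 + 7)*x - D)/4 = -(14*x - D)/4 = -(-D + 14*x)/4 = -7*x/2 + D/4)
l(17, I(X(-2))) - 1*13222 = (-7*(-1 - 1*1)/2 + (1/4)*17) - 1*13222 = (-7*(-1 - 1)/2 + 17/4) - 13222 = (-7/2*(-2) + 17/4) - 13222 = (7 + 17/4) - 13222 = 45/4 - 13222 = -52843/4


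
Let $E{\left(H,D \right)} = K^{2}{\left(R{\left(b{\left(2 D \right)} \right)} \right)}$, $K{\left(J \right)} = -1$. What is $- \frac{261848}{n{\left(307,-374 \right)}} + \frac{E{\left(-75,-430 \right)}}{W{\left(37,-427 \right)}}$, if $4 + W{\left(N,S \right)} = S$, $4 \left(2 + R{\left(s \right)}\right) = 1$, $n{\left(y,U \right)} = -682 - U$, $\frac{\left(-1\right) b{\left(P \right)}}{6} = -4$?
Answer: $\frac{28214045}{33187} \approx 850.15$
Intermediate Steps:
$b{\left(P \right)} = 24$ ($b{\left(P \right)} = \left(-6\right) \left(-4\right) = 24$)
$R{\left(s \right)} = - \frac{7}{4}$ ($R{\left(s \right)} = -2 + \frac{1}{4} \cdot 1 = -2 + \frac{1}{4} = - \frac{7}{4}$)
$W{\left(N,S \right)} = -4 + S$
$E{\left(H,D \right)} = 1$ ($E{\left(H,D \right)} = \left(-1\right)^{2} = 1$)
$- \frac{261848}{n{\left(307,-374 \right)}} + \frac{E{\left(-75,-430 \right)}}{W{\left(37,-427 \right)}} = - \frac{261848}{-682 - -374} + 1 \frac{1}{-4 - 427} = - \frac{261848}{-682 + 374} + 1 \frac{1}{-431} = - \frac{261848}{-308} + 1 \left(- \frac{1}{431}\right) = \left(-261848\right) \left(- \frac{1}{308}\right) - \frac{1}{431} = \frac{65462}{77} - \frac{1}{431} = \frac{28214045}{33187}$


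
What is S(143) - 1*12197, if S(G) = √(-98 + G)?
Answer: -12197 + 3*√5 ≈ -12190.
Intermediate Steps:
S(143) - 1*12197 = √(-98 + 143) - 1*12197 = √45 - 12197 = 3*√5 - 12197 = -12197 + 3*√5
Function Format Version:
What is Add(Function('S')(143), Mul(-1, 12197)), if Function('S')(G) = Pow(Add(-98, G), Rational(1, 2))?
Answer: Add(-12197, Mul(3, Pow(5, Rational(1, 2)))) ≈ -12190.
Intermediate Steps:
Add(Function('S')(143), Mul(-1, 12197)) = Add(Pow(Add(-98, 143), Rational(1, 2)), Mul(-1, 12197)) = Add(Pow(45, Rational(1, 2)), -12197) = Add(Mul(3, Pow(5, Rational(1, 2))), -12197) = Add(-12197, Mul(3, Pow(5, Rational(1, 2))))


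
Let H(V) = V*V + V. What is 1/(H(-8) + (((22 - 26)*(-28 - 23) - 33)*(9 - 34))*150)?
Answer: -1/641194 ≈ -1.5596e-6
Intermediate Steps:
H(V) = V + V**2 (H(V) = V**2 + V = V + V**2)
1/(H(-8) + (((22 - 26)*(-28 - 23) - 33)*(9 - 34))*150) = 1/(-8*(1 - 8) + (((22 - 26)*(-28 - 23) - 33)*(9 - 34))*150) = 1/(-8*(-7) + ((-4*(-51) - 33)*(-25))*150) = 1/(56 + ((204 - 33)*(-25))*150) = 1/(56 + (171*(-25))*150) = 1/(56 - 4275*150) = 1/(56 - 641250) = 1/(-641194) = -1/641194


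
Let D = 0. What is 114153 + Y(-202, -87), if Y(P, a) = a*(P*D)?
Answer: 114153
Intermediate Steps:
Y(P, a) = 0 (Y(P, a) = a*(P*0) = a*0 = 0)
114153 + Y(-202, -87) = 114153 + 0 = 114153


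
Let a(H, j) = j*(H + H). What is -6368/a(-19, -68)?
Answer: -796/323 ≈ -2.4644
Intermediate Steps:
a(H, j) = 2*H*j (a(H, j) = j*(2*H) = 2*H*j)
-6368/a(-19, -68) = -6368/(2*(-19)*(-68)) = -6368/2584 = -6368*1/2584 = -796/323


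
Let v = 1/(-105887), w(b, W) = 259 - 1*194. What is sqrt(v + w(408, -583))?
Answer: sqrt(728783584098)/105887 ≈ 8.0623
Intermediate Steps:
w(b, W) = 65 (w(b, W) = 259 - 194 = 65)
v = -1/105887 ≈ -9.4440e-6
sqrt(v + w(408, -583)) = sqrt(-1/105887 + 65) = sqrt(6882654/105887) = sqrt(728783584098)/105887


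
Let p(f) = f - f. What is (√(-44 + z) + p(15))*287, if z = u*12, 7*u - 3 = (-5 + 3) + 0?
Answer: 82*I*√518 ≈ 1866.3*I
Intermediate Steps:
u = ⅐ (u = 3/7 + ((-5 + 3) + 0)/7 = 3/7 + (-2 + 0)/7 = 3/7 + (⅐)*(-2) = 3/7 - 2/7 = ⅐ ≈ 0.14286)
z = 12/7 (z = (⅐)*12 = 12/7 ≈ 1.7143)
p(f) = 0
(√(-44 + z) + p(15))*287 = (√(-44 + 12/7) + 0)*287 = (√(-296/7) + 0)*287 = (2*I*√518/7 + 0)*287 = (2*I*√518/7)*287 = 82*I*√518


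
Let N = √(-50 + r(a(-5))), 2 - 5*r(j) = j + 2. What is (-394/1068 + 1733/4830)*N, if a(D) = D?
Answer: -2174*I/30705 ≈ -0.070803*I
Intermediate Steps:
r(j) = -j/5 (r(j) = ⅖ - (j + 2)/5 = ⅖ - (2 + j)/5 = ⅖ + (-⅖ - j/5) = -j/5)
N = 7*I (N = √(-50 - ⅕*(-5)) = √(-50 + 1) = √(-49) = 7*I ≈ 7.0*I)
(-394/1068 + 1733/4830)*N = (-394/1068 + 1733/4830)*(7*I) = (-394*1/1068 + 1733*(1/4830))*(7*I) = (-197/534 + 1733/4830)*(7*I) = -2174*I/30705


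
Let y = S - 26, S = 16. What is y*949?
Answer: -9490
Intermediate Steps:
y = -10 (y = 16 - 26 = -10)
y*949 = -10*949 = -9490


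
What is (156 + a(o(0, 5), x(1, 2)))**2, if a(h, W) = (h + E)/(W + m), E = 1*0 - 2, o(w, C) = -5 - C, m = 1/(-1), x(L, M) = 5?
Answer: 23409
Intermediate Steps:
m = -1
E = -2 (E = 0 - 2 = -2)
a(h, W) = (-2 + h)/(-1 + W) (a(h, W) = (h - 2)/(W - 1) = (-2 + h)/(-1 + W))
(156 + a(o(0, 5), x(1, 2)))**2 = (156 + (-2 + (-5 - 1*5))/(-1 + 5))**2 = (156 + (-2 + (-5 - 5))/4)**2 = (156 + (-2 - 10)/4)**2 = (156 + (1/4)*(-12))**2 = (156 - 3)**2 = 153**2 = 23409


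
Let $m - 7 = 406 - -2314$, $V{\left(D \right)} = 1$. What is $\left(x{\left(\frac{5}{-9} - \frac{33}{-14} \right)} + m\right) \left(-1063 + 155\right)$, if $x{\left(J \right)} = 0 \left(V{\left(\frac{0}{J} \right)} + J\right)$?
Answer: $-2476116$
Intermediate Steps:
$m = 2727$ ($m = 7 + \left(406 - -2314\right) = 7 + \left(406 + 2314\right) = 7 + 2720 = 2727$)
$x{\left(J \right)} = 0$ ($x{\left(J \right)} = 0 \left(1 + J\right) = 0$)
$\left(x{\left(\frac{5}{-9} - \frac{33}{-14} \right)} + m\right) \left(-1063 + 155\right) = \left(0 + 2727\right) \left(-1063 + 155\right) = 2727 \left(-908\right) = -2476116$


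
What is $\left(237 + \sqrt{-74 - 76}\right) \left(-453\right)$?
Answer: $-107361 - 2265 i \sqrt{6} \approx -1.0736 \cdot 10^{5} - 5548.1 i$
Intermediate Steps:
$\left(237 + \sqrt{-74 - 76}\right) \left(-453\right) = \left(237 + \sqrt{-150}\right) \left(-453\right) = \left(237 + 5 i \sqrt{6}\right) \left(-453\right) = -107361 - 2265 i \sqrt{6}$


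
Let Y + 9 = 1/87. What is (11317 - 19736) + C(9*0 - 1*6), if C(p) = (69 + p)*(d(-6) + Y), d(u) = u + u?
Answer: -282497/29 ≈ -9741.3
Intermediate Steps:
d(u) = 2*u
Y = -782/87 (Y = -9 + 1/87 = -782/87 ≈ -8.9885)
C(p) = -41998/29 - 1826*p/87 (C(p) = (69 + p)*(2*(-6) - 782/87) = (69 + p)*(-12 - 782/87) = (69 + p)*(-1826/87) = -41998/29 - 1826*p/87)
(11317 - 19736) + C(9*0 - 1*6) = (11317 - 19736) + (-41998/29 - 1826*(9*0 - 1*6)/87) = -8419 + (-41998/29 - 1826*(0 - 6)/87) = -8419 + (-41998/29 - 1826/87*(-6)) = -8419 + (-41998/29 + 3652/29) = -8419 - 38346/29 = -282497/29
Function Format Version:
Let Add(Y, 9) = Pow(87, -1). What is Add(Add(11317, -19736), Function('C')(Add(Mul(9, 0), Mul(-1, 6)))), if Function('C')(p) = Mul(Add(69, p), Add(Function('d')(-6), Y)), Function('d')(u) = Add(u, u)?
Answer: Rational(-282497, 29) ≈ -9741.3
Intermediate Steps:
Function('d')(u) = Mul(2, u)
Y = Rational(-782, 87) (Y = Add(-9, Pow(87, -1)) = Add(-9, Rational(1, 87)) = Rational(-782, 87) ≈ -8.9885)
Function('C')(p) = Add(Rational(-41998, 29), Mul(Rational(-1826, 87), p)) (Function('C')(p) = Mul(Add(69, p), Add(Mul(2, -6), Rational(-782, 87))) = Mul(Add(69, p), Add(-12, Rational(-782, 87))) = Mul(Add(69, p), Rational(-1826, 87)) = Add(Rational(-41998, 29), Mul(Rational(-1826, 87), p)))
Add(Add(11317, -19736), Function('C')(Add(Mul(9, 0), Mul(-1, 6)))) = Add(Add(11317, -19736), Add(Rational(-41998, 29), Mul(Rational(-1826, 87), Add(Mul(9, 0), Mul(-1, 6))))) = Add(-8419, Add(Rational(-41998, 29), Mul(Rational(-1826, 87), Add(0, -6)))) = Add(-8419, Add(Rational(-41998, 29), Mul(Rational(-1826, 87), -6))) = Add(-8419, Add(Rational(-41998, 29), Rational(3652, 29))) = Add(-8419, Rational(-38346, 29)) = Rational(-282497, 29)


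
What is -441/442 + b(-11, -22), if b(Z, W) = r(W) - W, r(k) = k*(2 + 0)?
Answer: -10165/442 ≈ -22.998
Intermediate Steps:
r(k) = 2*k (r(k) = k*2 = 2*k)
b(Z, W) = W (b(Z, W) = 2*W - W = W)
-441/442 + b(-11, -22) = -441/442 - 22 = -10165/442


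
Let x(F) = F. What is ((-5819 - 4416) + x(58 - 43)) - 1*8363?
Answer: -18583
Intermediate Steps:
((-5819 - 4416) + x(58 - 43)) - 1*8363 = ((-5819 - 4416) + (58 - 43)) - 1*8363 = (-10235 + 15) - 8363 = -10220 - 8363 = -18583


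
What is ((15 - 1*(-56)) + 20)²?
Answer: 8281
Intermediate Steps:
((15 - 1*(-56)) + 20)² = ((15 + 56) + 20)² = (71 + 20)² = 91² = 8281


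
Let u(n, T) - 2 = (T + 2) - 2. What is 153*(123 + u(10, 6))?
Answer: 20043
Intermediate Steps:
u(n, T) = 2 + T (u(n, T) = 2 + ((T + 2) - 2) = 2 + ((2 + T) - 2) = 2 + T)
153*(123 + u(10, 6)) = 153*(123 + (2 + 6)) = 153*(123 + 8) = 153*131 = 20043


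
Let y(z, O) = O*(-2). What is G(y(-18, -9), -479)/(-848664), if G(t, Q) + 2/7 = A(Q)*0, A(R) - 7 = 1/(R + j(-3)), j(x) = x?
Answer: 1/2970324 ≈ 3.3666e-7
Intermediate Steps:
y(z, O) = -2*O
A(R) = 7 + 1/(-3 + R) (A(R) = 7 + 1/(R - 3) = 7 + 1/(-3 + R))
G(t, Q) = -2/7 (G(t, Q) = -2/7 + ((-20 + 7*Q)/(-3 + Q))*0 = -2/7 + 0 = -2/7)
G(y(-18, -9), -479)/(-848664) = -2/7/(-848664) = -2/7*(-1/848664) = 1/2970324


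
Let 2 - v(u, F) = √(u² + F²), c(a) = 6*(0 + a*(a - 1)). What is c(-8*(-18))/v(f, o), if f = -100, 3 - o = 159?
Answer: -20592/2861 - 41184*√2146/2861 ≈ -674.04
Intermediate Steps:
o = -156 (o = 3 - 1*159 = 3 - 159 = -156)
c(a) = 6*a*(-1 + a) (c(a) = 6*(0 + a*(-1 + a)) = 6*(a*(-1 + a)) = 6*a*(-1 + a))
v(u, F) = 2 - √(F² + u²) (v(u, F) = 2 - √(u² + F²) = 2 - √(F² + u²))
c(-8*(-18))/v(f, o) = (6*(-8*(-18))*(-1 - 8*(-18)))/(2 - √((-156)² + (-100)²)) = (6*144*(-1 + 144))/(2 - √(24336 + 10000)) = (6*144*143)/(2 - √34336) = 123552/(2 - 4*√2146)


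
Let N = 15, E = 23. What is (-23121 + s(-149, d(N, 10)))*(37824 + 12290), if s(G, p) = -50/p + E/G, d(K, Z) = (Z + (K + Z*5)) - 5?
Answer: -1208554686426/1043 ≈ -1.1587e+9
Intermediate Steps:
d(K, Z) = -5 + K + 6*Z (d(K, Z) = (Z + (K + 5*Z)) - 5 = (K + 6*Z) - 5 = -5 + K + 6*Z)
s(G, p) = -50/p + 23/G
(-23121 + s(-149, d(N, 10)))*(37824 + 12290) = (-23121 + (-50/(-5 + 15 + 6*10) + 23/(-149)))*(37824 + 12290) = (-23121 + (-50/(-5 + 15 + 60) + 23*(-1/149)))*50114 = (-23121 + (-50/70 - 23/149))*50114 = (-23121 + (-50*1/70 - 23/149))*50114 = (-23121 + (-5/7 - 23/149))*50114 = (-23121 - 906/1043)*50114 = -24116109/1043*50114 = -1208554686426/1043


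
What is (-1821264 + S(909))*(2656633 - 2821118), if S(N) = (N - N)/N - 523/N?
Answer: 272309769643015/909 ≈ 2.9957e+11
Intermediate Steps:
S(N) = -523/N (S(N) = 0/N - 523/N = 0 - 523/N = -523/N)
(-1821264 + S(909))*(2656633 - 2821118) = (-1821264 - 523/909)*(2656633 - 2821118) = (-1821264 - 523*1/909)*(-164485) = (-1821264 - 523/909)*(-164485) = -1655529499/909*(-164485) = 272309769643015/909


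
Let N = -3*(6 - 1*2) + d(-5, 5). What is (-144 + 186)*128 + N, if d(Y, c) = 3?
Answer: 5367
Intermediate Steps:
N = -9 (N = -3*(6 - 1*2) + 3 = -3*(6 - 2) + 3 = -3*4 + 3 = -12 + 3 = -9)
(-144 + 186)*128 + N = (-144 + 186)*128 - 9 = 42*128 - 9 = 5376 - 9 = 5367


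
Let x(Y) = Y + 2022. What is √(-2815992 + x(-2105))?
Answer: 5*I*√112643 ≈ 1678.1*I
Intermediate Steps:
x(Y) = 2022 + Y
√(-2815992 + x(-2105)) = √(-2815992 + (2022 - 2105)) = √(-2815992 - 83) = √(-2816075) = 5*I*√112643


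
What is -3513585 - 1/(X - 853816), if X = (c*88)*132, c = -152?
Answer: -9203653201079/2619448 ≈ -3.5136e+6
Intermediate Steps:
X = -1765632 (X = -152*88*132 = -13376*132 = -1765632)
-3513585 - 1/(X - 853816) = -3513585 - 1/(-1765632 - 853816) = -3513585 - 1/(-2619448) = -3513585 - 1*(-1/2619448) = -3513585 + 1/2619448 = -9203653201079/2619448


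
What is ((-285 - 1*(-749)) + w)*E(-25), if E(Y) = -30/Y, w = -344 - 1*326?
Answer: -1236/5 ≈ -247.20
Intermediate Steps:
w = -670 (w = -344 - 326 = -670)
((-285 - 1*(-749)) + w)*E(-25) = ((-285 - 1*(-749)) - 670)*(-30/(-25)) = ((-285 + 749) - 670)*(-30*(-1/25)) = (464 - 670)*(6/5) = -206*6/5 = -1236/5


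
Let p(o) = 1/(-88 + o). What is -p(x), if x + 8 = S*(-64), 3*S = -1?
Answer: 3/224 ≈ 0.013393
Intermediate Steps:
S = -⅓ (S = (⅓)*(-1) = -⅓ ≈ -0.33333)
x = 40/3 (x = -8 - ⅓*(-64) = -8 + 64/3 = 40/3 ≈ 13.333)
-p(x) = -1/(-88 + 40/3) = -1/(-224/3) = -1*(-3/224) = 3/224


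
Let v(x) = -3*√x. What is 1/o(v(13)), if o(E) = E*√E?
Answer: I*√3*13^(¼)/117 ≈ 0.02811*I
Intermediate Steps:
o(E) = E^(3/2)
1/o(v(13)) = 1/((-3*√13)^(3/2)) = 1/(-3*I*√3*13^(¾)) = I*√3*13^(¼)/117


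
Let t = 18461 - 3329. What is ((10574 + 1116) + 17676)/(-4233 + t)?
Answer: 29366/10899 ≈ 2.6944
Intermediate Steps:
t = 15132
((10574 + 1116) + 17676)/(-4233 + t) = ((10574 + 1116) + 17676)/(-4233 + 15132) = (11690 + 17676)/10899 = 29366*(1/10899) = 29366/10899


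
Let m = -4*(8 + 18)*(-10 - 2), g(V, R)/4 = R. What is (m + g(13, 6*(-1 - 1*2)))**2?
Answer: 1382976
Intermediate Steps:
g(V, R) = 4*R
m = 1248 (m = -104*(-12) = -4*(-312) = 1248)
(m + g(13, 6*(-1 - 1*2)))**2 = (1248 + 4*(6*(-1 - 1*2)))**2 = (1248 + 4*(6*(-1 - 2)))**2 = (1248 + 4*(6*(-3)))**2 = (1248 + 4*(-18))**2 = (1248 - 72)**2 = 1176**2 = 1382976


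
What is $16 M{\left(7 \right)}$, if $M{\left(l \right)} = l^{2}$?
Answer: $784$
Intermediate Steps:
$16 M{\left(7 \right)} = 16 \cdot 7^{2} = 16 \cdot 49 = 784$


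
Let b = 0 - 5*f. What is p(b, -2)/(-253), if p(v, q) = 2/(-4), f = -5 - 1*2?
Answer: 1/506 ≈ 0.0019763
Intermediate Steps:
f = -7 (f = -5 - 2 = -7)
b = 35 (b = 0 - 5*(-7) = 0 + 35 = 35)
p(v, q) = -½ (p(v, q) = 2*(-¼) = -½)
p(b, -2)/(-253) = -½/(-253) = -½*(-1/253) = 1/506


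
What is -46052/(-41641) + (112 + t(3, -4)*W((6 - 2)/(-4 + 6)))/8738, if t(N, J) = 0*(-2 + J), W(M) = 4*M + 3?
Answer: 203533084/181929529 ≈ 1.1187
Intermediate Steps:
W(M) = 3 + 4*M
t(N, J) = 0
-46052/(-41641) + (112 + t(3, -4)*W((6 - 2)/(-4 + 6)))/8738 = -46052/(-41641) + (112 + 0*(3 + 4*((6 - 2)/(-4 + 6))))/8738 = -46052*(-1/41641) + (112 + 0*(3 + 4*(4/2)))*(1/8738) = 46052/41641 + (112 + 0*(3 + 4*(4*(1/2))))*(1/8738) = 46052/41641 + (112 + 0*(3 + 4*2))*(1/8738) = 46052/41641 + (112 + 0*(3 + 8))*(1/8738) = 46052/41641 + (112 + 0*11)*(1/8738) = 46052/41641 + (112 + 0)*(1/8738) = 46052/41641 + 112*(1/8738) = 46052/41641 + 56/4369 = 203533084/181929529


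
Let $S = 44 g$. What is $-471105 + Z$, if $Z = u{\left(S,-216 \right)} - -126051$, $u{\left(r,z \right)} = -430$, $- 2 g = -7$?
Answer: $-345484$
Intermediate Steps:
$g = \frac{7}{2}$ ($g = \left(- \frac{1}{2}\right) \left(-7\right) = \frac{7}{2} \approx 3.5$)
$S = 154$ ($S = 44 \cdot \frac{7}{2} = 154$)
$Z = 125621$ ($Z = -430 - -126051 = -430 + 126051 = 125621$)
$-471105 + Z = -471105 + 125621 = -345484$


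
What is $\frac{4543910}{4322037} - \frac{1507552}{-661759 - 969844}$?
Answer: $\frac{13929552711154}{7051848535311} \approx 1.9753$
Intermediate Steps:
$\frac{4543910}{4322037} - \frac{1507552}{-661759 - 969844} = 4543910 \cdot \frac{1}{4322037} - \frac{1507552}{-661759 - 969844} = \frac{4543910}{4322037} - \frac{1507552}{-1631603} = \frac{4543910}{4322037} - - \frac{1507552}{1631603} = \frac{4543910}{4322037} + \frac{1507552}{1631603} = \frac{13929552711154}{7051848535311}$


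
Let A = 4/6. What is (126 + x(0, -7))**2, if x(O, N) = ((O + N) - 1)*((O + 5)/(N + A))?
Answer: 6320196/361 ≈ 17507.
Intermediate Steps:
A = 2/3 (A = 4*(1/6) = 2/3 ≈ 0.66667)
x(O, N) = (5 + O)*(-1 + N + O)/(2/3 + N) (x(O, N) = ((O + N) - 1)*((O + 5)/(N + 2/3)) = ((N + O) - 1)*((5 + O)/(2/3 + N)) = (-1 + N + O)*((5 + O)/(2/3 + N)) = (5 + O)*(-1 + N + O)/(2/3 + N))
(126 + x(0, -7))**2 = (126 + 3*(-5 + 0**2 + 4*0 + 5*(-7) - 7*0)/(2 + 3*(-7)))**2 = (126 + 3*(-5 + 0 + 0 - 35 + 0)/(2 - 21))**2 = (126 + 3*(-40)/(-19))**2 = (126 + 3*(-1/19)*(-40))**2 = (126 + 120/19)**2 = (2514/19)**2 = 6320196/361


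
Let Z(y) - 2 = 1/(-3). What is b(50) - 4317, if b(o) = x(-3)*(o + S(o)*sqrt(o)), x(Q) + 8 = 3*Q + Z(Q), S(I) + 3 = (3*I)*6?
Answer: -15251/3 - 68770*sqrt(2) ≈ -1.0234e+5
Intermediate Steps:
Z(y) = 5/3 (Z(y) = 2 + 1/(-3) = 2 - 1/3 = 5/3)
S(I) = -3 + 18*I (S(I) = -3 + (3*I)*6 = -3 + 18*I)
x(Q) = -19/3 + 3*Q (x(Q) = -8 + (3*Q + 5/3) = -8 + (5/3 + 3*Q) = -19/3 + 3*Q)
b(o) = -46*o/3 - 46*sqrt(o)*(-3 + 18*o)/3 (b(o) = (-19/3 + 3*(-3))*(o + (-3 + 18*o)*sqrt(o)) = (-19/3 - 9)*(o + sqrt(o)*(-3 + 18*o)) = -46*(o + sqrt(o)*(-3 + 18*o))/3 = -46*o/3 - 46*sqrt(o)*(-3 + 18*o)/3)
b(50) - 4317 = (-46/3*50 + sqrt(50)*(46 - 276*50)) - 4317 = (-2300/3 + (5*sqrt(2))*(46 - 13800)) - 4317 = (-2300/3 + (5*sqrt(2))*(-13754)) - 4317 = (-2300/3 - 68770*sqrt(2)) - 4317 = -15251/3 - 68770*sqrt(2)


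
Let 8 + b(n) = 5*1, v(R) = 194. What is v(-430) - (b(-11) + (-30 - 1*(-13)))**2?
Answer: -206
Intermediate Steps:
b(n) = -3 (b(n) = -8 + 5*1 = -8 + 5 = -3)
v(-430) - (b(-11) + (-30 - 1*(-13)))**2 = 194 - (-3 + (-30 - 1*(-13)))**2 = 194 - (-3 + (-30 + 13))**2 = 194 - (-3 - 17)**2 = 194 - 1*(-20)**2 = 194 - 1*400 = 194 - 400 = -206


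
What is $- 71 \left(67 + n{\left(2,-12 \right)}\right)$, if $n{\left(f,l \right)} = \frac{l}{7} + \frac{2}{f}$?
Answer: $- \frac{32944}{7} \approx -4706.3$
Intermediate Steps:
$n{\left(f,l \right)} = \frac{2}{f} + \frac{l}{7}$ ($n{\left(f,l \right)} = l \frac{1}{7} + \frac{2}{f} = \frac{l}{7} + \frac{2}{f} = \frac{2}{f} + \frac{l}{7}$)
$- 71 \left(67 + n{\left(2,-12 \right)}\right) = - 71 \left(67 + \left(\frac{2}{2} + \frac{1}{7} \left(-12\right)\right)\right) = - 71 \left(67 + \left(2 \cdot \frac{1}{2} - \frac{12}{7}\right)\right) = - 71 \left(67 + \left(1 - \frac{12}{7}\right)\right) = - 71 \left(67 - \frac{5}{7}\right) = \left(-71\right) \frac{464}{7} = - \frac{32944}{7}$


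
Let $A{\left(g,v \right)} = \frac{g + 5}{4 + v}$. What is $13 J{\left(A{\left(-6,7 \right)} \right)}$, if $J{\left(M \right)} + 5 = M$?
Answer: $- \frac{728}{11} \approx -66.182$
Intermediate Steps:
$A{\left(g,v \right)} = \frac{5 + g}{4 + v}$
$J{\left(M \right)} = -5 + M$
$13 J{\left(A{\left(-6,7 \right)} \right)} = 13 \left(-5 + \frac{5 - 6}{4 + 7}\right) = 13 \left(-5 + \frac{1}{11} \left(-1\right)\right) = 13 \left(-5 - \frac{1}{11}\right) = 13 \left(- \frac{56}{11}\right) = - \frac{728}{11}$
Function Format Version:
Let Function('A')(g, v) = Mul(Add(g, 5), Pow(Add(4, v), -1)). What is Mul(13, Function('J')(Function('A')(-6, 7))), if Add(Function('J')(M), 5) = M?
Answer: Rational(-728, 11) ≈ -66.182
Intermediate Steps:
Function('A')(g, v) = Mul(Pow(Add(4, v), -1), Add(5, g)) (Function('A')(g, v) = Mul(Add(5, g), Pow(Add(4, v), -1)) = Mul(Pow(Add(4, v), -1), Add(5, g)))
Function('J')(M) = Add(-5, M)
Mul(13, Function('J')(Function('A')(-6, 7))) = Mul(13, Add(-5, Mul(Pow(Add(4, 7), -1), Add(5, -6)))) = Mul(13, Add(-5, Mul(Pow(11, -1), -1))) = Mul(13, Add(-5, Mul(Rational(1, 11), -1))) = Mul(13, Add(-5, Rational(-1, 11))) = Mul(13, Rational(-56, 11)) = Rational(-728, 11)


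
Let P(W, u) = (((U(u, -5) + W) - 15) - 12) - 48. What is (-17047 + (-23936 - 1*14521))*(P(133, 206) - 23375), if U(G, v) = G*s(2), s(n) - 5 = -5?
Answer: 1294186768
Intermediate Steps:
s(n) = 0 (s(n) = 5 - 5 = 0)
U(G, v) = 0 (U(G, v) = G*0 = 0)
P(W, u) = -75 + W (P(W, u) = (((0 + W) - 15) - 12) - 48 = ((W - 15) - 12) - 48 = ((-15 + W) - 12) - 48 = (-27 + W) - 48 = -75 + W)
(-17047 + (-23936 - 1*14521))*(P(133, 206) - 23375) = (-17047 + (-23936 - 1*14521))*((-75 + 133) - 23375) = (-17047 + (-23936 - 14521))*(58 - 23375) = (-17047 - 38457)*(-23317) = -55504*(-23317) = 1294186768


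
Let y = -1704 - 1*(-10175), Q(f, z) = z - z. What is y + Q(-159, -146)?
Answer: 8471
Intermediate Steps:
Q(f, z) = 0
y = 8471 (y = -1704 + 10175 = 8471)
y + Q(-159, -146) = 8471 + 0 = 8471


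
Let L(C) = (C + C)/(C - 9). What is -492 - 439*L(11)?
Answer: -5321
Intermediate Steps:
L(C) = 2*C/(-9 + C) (L(C) = (2*C)/(-9 + C) = 2*C/(-9 + C))
-492 - 439*L(11) = -492 - 878*11/(-9 + 11) = -492 - 878*11/2 = -492 - 439*11 = -492 - 4829 = -5321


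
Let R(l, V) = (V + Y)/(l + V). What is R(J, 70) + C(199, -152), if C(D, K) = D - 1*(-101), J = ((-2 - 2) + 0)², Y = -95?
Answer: 25775/86 ≈ 299.71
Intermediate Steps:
J = 16 (J = (-4 + 0)² = (-4)² = 16)
R(l, V) = (-95 + V)/(V + l) (R(l, V) = (V - 95)/(l + V) = (-95 + V)/(V + l))
C(D, K) = 101 + D (C(D, K) = D + 101 = 101 + D)
R(J, 70) + C(199, -152) = (-95 + 70)/(70 + 16) + (101 + 199) = -25/86 + 300 = 25775/86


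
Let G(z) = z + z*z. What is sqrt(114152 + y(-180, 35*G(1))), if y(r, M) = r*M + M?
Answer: sqrt(101622) ≈ 318.78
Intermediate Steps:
G(z) = z + z**2
y(r, M) = M + M*r (y(r, M) = M*r + M = M + M*r)
sqrt(114152 + y(-180, 35*G(1))) = sqrt(114152 + (35*(1*(1 + 1)))*(1 - 180)) = sqrt(114152 + (35*(1*2))*(-179)) = sqrt(114152 + (35*2)*(-179)) = sqrt(114152 + 70*(-179)) = sqrt(114152 - 12530) = sqrt(101622)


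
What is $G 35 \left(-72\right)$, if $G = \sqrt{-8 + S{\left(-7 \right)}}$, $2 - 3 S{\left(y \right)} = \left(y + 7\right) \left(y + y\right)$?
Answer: $- 840 i \sqrt{66} \approx - 6824.2 i$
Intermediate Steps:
$S{\left(y \right)} = \frac{2}{3} - \frac{2 y \left(7 + y\right)}{3}$ ($S{\left(y \right)} = \frac{2}{3} - \frac{\left(y + 7\right) \left(y + y\right)}{3} = \frac{2}{3} - \frac{\left(7 + y\right) 2 y}{3} = \frac{2}{3} - \frac{2 y \left(7 + y\right)}{3}$)
$G = \frac{i \sqrt{66}}{3}$ ($G = \sqrt{-8 - \left(- \frac{100}{3} + \frac{98}{3}\right)} = \sqrt{-8 + \left(\frac{2}{3} + \frac{98}{3} - \frac{98}{3}\right)} = \sqrt{-8 + \frac{2}{3}} = \sqrt{- \frac{22}{3}} = \frac{i \sqrt{66}}{3} \approx 2.708 i$)
$G 35 \left(-72\right) = \frac{i \sqrt{66}}{3} \cdot 35 \left(-72\right) = \frac{35 i \sqrt{66}}{3} \left(-72\right) = - 840 i \sqrt{66}$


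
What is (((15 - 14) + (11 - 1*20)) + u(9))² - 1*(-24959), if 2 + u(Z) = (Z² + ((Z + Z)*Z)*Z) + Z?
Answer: 2390403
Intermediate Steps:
u(Z) = -2 + Z + Z² + 2*Z³ (u(Z) = -2 + ((Z² + ((Z + Z)*Z)*Z) + Z) = -2 + ((Z² + ((2*Z)*Z)*Z) + Z) = -2 + ((Z² + (2*Z²)*Z) + Z) = -2 + ((Z² + 2*Z³) + Z) = -2 + (Z + Z² + 2*Z³) = -2 + Z + Z² + 2*Z³)
(((15 - 14) + (11 - 1*20)) + u(9))² - 1*(-24959) = (((15 - 14) + (11 - 1*20)) + (-2 + 9 + 9² + 2*9³))² - 1*(-24959) = ((1 + (11 - 20)) + (-2 + 9 + 81 + 2*729))² + 24959 = ((1 - 9) + (-2 + 9 + 81 + 1458))² + 24959 = (-8 + 1546)² + 24959 = 1538² + 24959 = 2365444 + 24959 = 2390403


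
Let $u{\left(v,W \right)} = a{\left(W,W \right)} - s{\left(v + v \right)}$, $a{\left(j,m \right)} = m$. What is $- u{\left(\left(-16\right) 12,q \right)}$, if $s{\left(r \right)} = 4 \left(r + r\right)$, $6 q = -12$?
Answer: $-3070$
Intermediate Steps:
$q = -2$ ($q = \frac{1}{6} \left(-12\right) = -2$)
$s{\left(r \right)} = 8 r$ ($s{\left(r \right)} = 4 \cdot 2 r = 8 r$)
$u{\left(v,W \right)} = W - 16 v$ ($u{\left(v,W \right)} = W - 8 \left(v + v\right) = W - 8 \cdot 2 v = W - 16 v$)
$- u{\left(\left(-16\right) 12,q \right)} = - (-2 - 16 \left(\left(-16\right) 12\right)) = - (-2 - -3072) = - (-2 + 3072) = \left(-1\right) 3070 = -3070$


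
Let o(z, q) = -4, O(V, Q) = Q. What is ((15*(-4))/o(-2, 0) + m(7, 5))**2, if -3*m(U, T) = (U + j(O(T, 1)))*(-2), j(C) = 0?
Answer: 3481/9 ≈ 386.78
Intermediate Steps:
m(U, T) = 2*U/3 (m(U, T) = -(U + 0)*(-2)/3 = -U*(-2)/3 = -(-2)*U/3 = 2*U/3)
((15*(-4))/o(-2, 0) + m(7, 5))**2 = ((15*(-4))/(-4) + (2/3)*7)**2 = (-60*(-1/4) + 14/3)**2 = (15 + 14/3)**2 = (59/3)**2 = 3481/9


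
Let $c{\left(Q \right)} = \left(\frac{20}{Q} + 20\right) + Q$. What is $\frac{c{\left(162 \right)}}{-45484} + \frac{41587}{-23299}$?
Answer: $- \frac{38389674649}{21459567249} \approx -1.7889$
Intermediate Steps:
$c{\left(Q \right)} = 20 + Q + \frac{20}{Q}$ ($c{\left(Q \right)} = \left(20 + \frac{20}{Q}\right) + Q = 20 + Q + \frac{20}{Q}$)
$\frac{c{\left(162 \right)}}{-45484} + \frac{41587}{-23299} = \frac{20 + 162 + \frac{20}{162}}{-45484} + \frac{41587}{-23299} = \left(20 + 162 + 20 \cdot \frac{1}{162}\right) \left(- \frac{1}{45484}\right) + 41587 \left(- \frac{1}{23299}\right) = \left(20 + 162 + \frac{10}{81}\right) \left(- \frac{1}{45484}\right) - \frac{41587}{23299} = \frac{14752}{81} \left(- \frac{1}{45484}\right) - \frac{41587}{23299} = - \frac{3688}{921051} - \frac{41587}{23299} = - \frac{38389674649}{21459567249}$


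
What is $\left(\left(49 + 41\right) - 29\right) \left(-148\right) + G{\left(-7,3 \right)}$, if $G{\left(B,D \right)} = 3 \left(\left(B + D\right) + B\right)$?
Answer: $-9061$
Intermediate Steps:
$G{\left(B,D \right)} = 3 D + 6 B$ ($G{\left(B,D \right)} = 3 \left(D + 2 B\right) = 3 D + 6 B$)
$\left(\left(49 + 41\right) - 29\right) \left(-148\right) + G{\left(-7,3 \right)} = \left(\left(49 + 41\right) - 29\right) \left(-148\right) + \left(3 \cdot 3 + 6 \left(-7\right)\right) = \left(90 - 29\right) \left(-148\right) + \left(9 - 42\right) = 61 \left(-148\right) - 33 = -9028 - 33 = -9061$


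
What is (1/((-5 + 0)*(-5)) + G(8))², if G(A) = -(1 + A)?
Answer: 50176/625 ≈ 80.282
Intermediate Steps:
G(A) = -1 - A
(1/((-5 + 0)*(-5)) + G(8))² = (1/((-5 + 0)*(-5)) + (-1 - 1*8))² = (1/(-5*(-5)) + (-1 - 8))² = (1/25 - 9)² = (-224/25)² = 50176/625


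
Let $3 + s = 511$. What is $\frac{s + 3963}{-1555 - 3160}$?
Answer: $- \frac{4471}{4715} \approx -0.94825$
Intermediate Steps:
$s = 508$ ($s = -3 + 511 = 508$)
$\frac{s + 3963}{-1555 - 3160} = \frac{508 + 3963}{-1555 - 3160} = \frac{4471}{-1555 - 3160} = \frac{4471}{-4715} = 4471 \left(- \frac{1}{4715}\right) = - \frac{4471}{4715}$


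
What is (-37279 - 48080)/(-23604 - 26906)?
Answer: 85359/50510 ≈ 1.6899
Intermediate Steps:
(-37279 - 48080)/(-23604 - 26906) = -85359/(-50510) = -85359*(-1/50510) = 85359/50510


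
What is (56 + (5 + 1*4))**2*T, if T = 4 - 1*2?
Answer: 8450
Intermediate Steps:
T = 2 (T = 4 - 2 = 2)
(56 + (5 + 1*4))**2*T = (56 + (5 + 1*4))**2*2 = (56 + (5 + 4))**2*2 = (56 + 9)**2*2 = 65**2*2 = 4225*2 = 8450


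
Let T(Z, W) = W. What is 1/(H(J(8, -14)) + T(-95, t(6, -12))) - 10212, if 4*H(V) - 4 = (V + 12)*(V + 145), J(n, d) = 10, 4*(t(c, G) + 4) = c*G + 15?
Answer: -34118288/3341 ≈ -10212.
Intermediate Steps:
t(c, G) = -1/4 + G*c/4 (t(c, G) = -4 + (c*G + 15)/4 = -4 + (G*c + 15)/4 = -4 + (15 + G*c)/4 = -4 + (15/4 + G*c/4) = -1/4 + G*c/4)
H(V) = 1 + (12 + V)*(145 + V)/4 (H(V) = 1 + ((V + 12)*(V + 145))/4 = 1 + ((12 + V)*(145 + V))/4 = 1 + (12 + V)*(145 + V)/4)
1/(H(J(8, -14)) + T(-95, t(6, -12))) - 10212 = 1/((436 + (1/4)*10**2 + (157/4)*10) + (-1/4 + (1/4)*(-12)*6)) - 10212 = 1/((436 + (1/4)*100 + 785/2) + (-1/4 - 18)) - 10212 = 1/((436 + 25 + 785/2) - 73/4) - 10212 = 1/(1707/2 - 73/4) - 10212 = 1/(3341/4) - 10212 = 4/3341 - 10212 = -34118288/3341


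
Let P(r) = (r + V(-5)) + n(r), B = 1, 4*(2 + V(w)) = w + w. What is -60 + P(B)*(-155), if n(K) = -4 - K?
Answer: 2515/2 ≈ 1257.5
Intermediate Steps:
V(w) = -2 + w/2 (V(w) = -2 + (w + w)/4 = -2 + (2*w)/4 = -2 + w/2)
P(r) = -17/2 (P(r) = (r + (-2 + (½)*(-5))) + (-4 - r) = (r + (-2 - 5/2)) + (-4 - r) = (r - 9/2) + (-4 - r) = (-9/2 + r) + (-4 - r) = -17/2)
-60 + P(B)*(-155) = -60 - 17/2*(-155) = -60 + 2635/2 = 2515/2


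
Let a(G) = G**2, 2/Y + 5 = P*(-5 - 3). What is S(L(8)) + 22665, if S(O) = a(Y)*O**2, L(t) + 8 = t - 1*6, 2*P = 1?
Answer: 204001/9 ≈ 22667.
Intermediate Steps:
P = 1/2 (P = (1/2)*1 = 1/2 ≈ 0.50000)
L(t) = -14 + t (L(t) = -8 + (t - 1*6) = -8 + (t - 6) = -8 + (-6 + t) = -14 + t)
Y = -2/9 (Y = 2/(-5 + (-5 - 3)/2) = 2/(-5 + (1/2)*(-8)) = 2/(-5 - 4) = 2/(-9) = 2*(-1/9) = -2/9 ≈ -0.22222)
S(O) = 4*O**2/81 (S(O) = (-2/9)**2*O**2 = 4*O**2/81)
S(L(8)) + 22665 = 4*(-14 + 8)**2/81 + 22665 = (4/81)*(-6)**2 + 22665 = (4/81)*36 + 22665 = 16/9 + 22665 = 204001/9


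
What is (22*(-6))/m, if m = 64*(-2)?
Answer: 33/32 ≈ 1.0313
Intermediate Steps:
m = -128
(22*(-6))/m = (22*(-6))/(-128) = -132*(-1/128) = 33/32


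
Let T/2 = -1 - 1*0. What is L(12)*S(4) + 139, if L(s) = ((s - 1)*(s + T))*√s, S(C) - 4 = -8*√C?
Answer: 139 - 2640*√3 ≈ -4433.6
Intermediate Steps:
T = -2 (T = 2*(-1 - 1*0) = 2*(-1 + 0) = 2*(-1) = -2)
S(C) = 4 - 8*√C
L(s) = √s*(-1 + s)*(-2 + s) (L(s) = ((s - 1)*(s - 2))*√s = ((-1 + s)*(-2 + s))*√s = √s*(-1 + s)*(-2 + s))
L(12)*S(4) + 139 = (√12*(2 + 12² - 3*12))*(4 - 8*√4) + 139 = ((2*√3)*(2 + 144 - 36))*(4 - 8*2) + 139 = ((2*√3)*110)*(4 - 16) + 139 = (220*√3)*(-12) + 139 = -2640*√3 + 139 = 139 - 2640*√3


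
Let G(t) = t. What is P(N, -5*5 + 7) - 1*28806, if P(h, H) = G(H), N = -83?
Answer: -28824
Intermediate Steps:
P(h, H) = H
P(N, -5*5 + 7) - 1*28806 = (-5*5 + 7) - 1*28806 = (-25 + 7) - 28806 = -18 - 28806 = -28824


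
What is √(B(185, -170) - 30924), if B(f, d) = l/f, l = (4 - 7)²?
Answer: 3*I*√117596915/185 ≈ 175.85*I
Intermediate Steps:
l = 9 (l = (-3)² = 9)
B(f, d) = 9/f
√(B(185, -170) - 30924) = √(9/185 - 30924) = √(-5720931/185) = 3*I*√117596915/185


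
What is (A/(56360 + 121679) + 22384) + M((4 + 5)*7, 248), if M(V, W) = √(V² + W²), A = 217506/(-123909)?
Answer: 164601747111226/7353544817 + √65473 ≈ 22640.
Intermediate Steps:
A = -72502/41303 (A = 217506*(-1/123909) = -72502/41303 ≈ -1.7554)
(A/(56360 + 121679) + 22384) + M((4 + 5)*7, 248) = (-72502/(41303*(56360 + 121679)) + 22384) + √(((4 + 5)*7)² + 248²) = (-72502/41303/178039 + 22384) + √((9*7)² + 61504) = (-72502/41303*1/178039 + 22384) + √(63² + 61504) = (-72502/7353544817 + 22384) + √(3969 + 61504) = 164601747111226/7353544817 + √65473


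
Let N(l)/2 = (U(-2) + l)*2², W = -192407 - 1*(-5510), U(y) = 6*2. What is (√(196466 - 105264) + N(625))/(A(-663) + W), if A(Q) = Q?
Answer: -637/23445 - √91202/187560 ≈ -0.028780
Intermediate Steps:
U(y) = 12
W = -186897 (W = -192407 + 5510 = -186897)
N(l) = 96 + 8*l (N(l) = 2*((12 + l)*2²) = 2*((12 + l)*4) = 2*(48 + 4*l) = 96 + 8*l)
(√(196466 - 105264) + N(625))/(A(-663) + W) = (√(196466 - 105264) + (96 + 8*625))/(-663 - 186897) = (√91202 + (96 + 5000))/(-187560) = (√91202 + 5096)*(-1/187560) = (5096 + √91202)*(-1/187560) = -637/23445 - √91202/187560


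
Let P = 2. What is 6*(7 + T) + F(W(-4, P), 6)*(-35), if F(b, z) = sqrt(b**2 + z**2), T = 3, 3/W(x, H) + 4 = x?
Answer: 60 - 105*sqrt(257)/8 ≈ -150.41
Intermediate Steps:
W(x, H) = 3/(-4 + x)
6*(7 + T) + F(W(-4, P), 6)*(-35) = 6*(7 + 3) + sqrt((3/(-4 - 4))**2 + 6**2)*(-35) = 6*10 + sqrt((3/(-8))**2 + 36)*(-35) = 60 + sqrt((3*(-1/8))**2 + 36)*(-35) = 60 + sqrt((-3/8)**2 + 36)*(-35) = 60 + sqrt(9/64 + 36)*(-35) = 60 + sqrt(2313/64)*(-35) = 60 + (3*sqrt(257)/8)*(-35) = 60 - 105*sqrt(257)/8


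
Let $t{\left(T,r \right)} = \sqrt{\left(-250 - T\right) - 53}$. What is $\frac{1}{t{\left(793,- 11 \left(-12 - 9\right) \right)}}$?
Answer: $- \frac{i \sqrt{274}}{548} \approx - 0.030206 i$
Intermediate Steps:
$t{\left(T,r \right)} = \sqrt{-303 - T}$
$\frac{1}{t{\left(793,- 11 \left(-12 - 9\right) \right)}} = \frac{1}{\sqrt{-303 - 793}} = \frac{1}{\sqrt{-1096}} = \frac{1}{2 i \sqrt{274}} = - \frac{i \sqrt{274}}{548}$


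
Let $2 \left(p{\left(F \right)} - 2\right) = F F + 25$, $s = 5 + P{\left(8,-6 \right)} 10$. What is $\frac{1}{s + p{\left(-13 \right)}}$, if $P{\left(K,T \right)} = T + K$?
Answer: $\frac{1}{124} \approx 0.0080645$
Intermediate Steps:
$P{\left(K,T \right)} = K + T$
$s = 25$ ($s = 5 + \left(8 - 6\right) 10 = 5 + 2 \cdot 10 = 5 + 20 = 25$)
$p{\left(F \right)} = \frac{29}{2} + \frac{F^{2}}{2}$ ($p{\left(F \right)} = 2 + \frac{F F + 25}{2} = 2 + \frac{F^{2} + 25}{2} = 2 + \frac{25 + F^{2}}{2} = 2 + \left(\frac{25}{2} + \frac{F^{2}}{2}\right) = \frac{29}{2} + \frac{F^{2}}{2}$)
$\frac{1}{s + p{\left(-13 \right)}} = \frac{1}{25 + \left(\frac{29}{2} + \frac{\left(-13\right)^{2}}{2}\right)} = \frac{1}{25 + \left(\frac{29}{2} + \frac{1}{2} \cdot 169\right)} = \frac{1}{25 + \left(\frac{29}{2} + \frac{169}{2}\right)} = \frac{1}{25 + 99} = \frac{1}{124}$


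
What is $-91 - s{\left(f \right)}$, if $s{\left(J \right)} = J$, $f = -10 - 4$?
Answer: $-77$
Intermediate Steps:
$f = -14$
$-91 - s{\left(f \right)} = -91 - -14 = -91 + 14 = -77$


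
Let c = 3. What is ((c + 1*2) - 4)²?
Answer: 1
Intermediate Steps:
((c + 1*2) - 4)² = ((3 + 1*2) - 4)² = ((3 + 2) - 4)² = (5 - 4)² = 1² = 1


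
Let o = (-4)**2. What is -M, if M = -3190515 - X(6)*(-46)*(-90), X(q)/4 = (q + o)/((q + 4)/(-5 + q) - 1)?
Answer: 3230995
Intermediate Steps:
o = 16
X(q) = 4*(16 + q)/(-1 + (4 + q)/(-5 + q)) (X(q) = 4*((q + 16)/((q + 4)/(-5 + q) - 1)) = 4*((16 + q)/((4 + q)/(-5 + q) - 1)) = 4*((16 + q)/(-1 + (4 + q)/(-5 + q))) = 4*(16 + q)/(-1 + (4 + q)/(-5 + q)))
M = -3230995 (M = -3190515 - (-320/9 + (4/9)*6**2 + (44/9)*6)*(-46)*(-90) = -3190515 - (-320/9 + (4/9)*36 + 88/3)*(-46)*(-90) = -3190515 - (-320/9 + 16 + 88/3)*(-46)*(-90) = -3190515 - (88/9)*(-46)*(-90) = -3190515 - (-4048)*(-90)/9 = -3190515 - 1*40480 = -3190515 - 40480 = -3230995)
-M = -1*(-3230995) = 3230995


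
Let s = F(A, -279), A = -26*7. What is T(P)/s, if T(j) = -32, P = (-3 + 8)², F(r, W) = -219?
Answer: 32/219 ≈ 0.14612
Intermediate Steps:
A = -182
P = 25 (P = 5² = 25)
s = -219
T(P)/s = -32/(-219) = -32*(-1/219) = 32/219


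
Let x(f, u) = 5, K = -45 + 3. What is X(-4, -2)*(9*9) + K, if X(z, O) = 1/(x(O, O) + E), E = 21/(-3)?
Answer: -165/2 ≈ -82.500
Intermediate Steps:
K = -42
E = -7 (E = 21*(-1/3) = -7)
X(z, O) = -1/2 (X(z, O) = 1/(5 - 7) = 1/(-2) = -1/2)
X(-4, -2)*(9*9) + K = -9*9/2 - 42 = -1/2*81 - 42 = -81/2 - 42 = -165/2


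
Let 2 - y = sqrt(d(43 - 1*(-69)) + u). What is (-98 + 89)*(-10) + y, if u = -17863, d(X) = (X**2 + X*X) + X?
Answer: 92 - sqrt(7337) ≈ 6.3437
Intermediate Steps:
d(X) = X + 2*X**2 (d(X) = (X**2 + X**2) + X = 2*X**2 + X = X + 2*X**2)
y = 2 - sqrt(7337) (y = 2 - sqrt((43 - 1*(-69))*(1 + 2*(43 - 1*(-69))) - 17863) = 2 - sqrt((43 + 69)*(1 + 2*(43 + 69)) - 17863) = 2 - sqrt(112*(1 + 2*112) - 17863) = 2 - sqrt(112*(1 + 224) - 17863) = 2 - sqrt(112*225 - 17863) = 2 - sqrt(25200 - 17863) = 2 - sqrt(7337) ≈ -83.656)
(-98 + 89)*(-10) + y = (-98 + 89)*(-10) + (2 - sqrt(7337)) = -9*(-10) + (2 - sqrt(7337)) = 90 + (2 - sqrt(7337)) = 92 - sqrt(7337)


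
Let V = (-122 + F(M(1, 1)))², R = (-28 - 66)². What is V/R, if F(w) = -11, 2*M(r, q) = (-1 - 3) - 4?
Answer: 17689/8836 ≈ 2.0019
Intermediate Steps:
M(r, q) = -4 (M(r, q) = ((-1 - 3) - 4)/2 = (-4 - 4)/2 = (½)*(-8) = -4)
R = 8836 (R = (-94)² = 8836)
V = 17689 (V = (-122 - 11)² = (-133)² = 17689)
V/R = 17689/8836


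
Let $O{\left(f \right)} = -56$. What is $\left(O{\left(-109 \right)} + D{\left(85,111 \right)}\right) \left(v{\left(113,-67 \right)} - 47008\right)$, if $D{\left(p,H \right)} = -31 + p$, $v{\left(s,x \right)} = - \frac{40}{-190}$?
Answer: $\frac{1786296}{19} \approx 94016.0$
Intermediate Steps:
$v{\left(s,x \right)} = \frac{4}{19}$ ($v{\left(s,x \right)} = \left(-40\right) \left(- \frac{1}{190}\right) = \frac{4}{19}$)
$\left(O{\left(-109 \right)} + D{\left(85,111 \right)}\right) \left(v{\left(113,-67 \right)} - 47008\right) = \left(-56 + \left(-31 + 85\right)\right) \left(\frac{4}{19} - 47008\right) = \left(-56 + 54\right) \left(- \frac{893148}{19}\right) = \left(-2\right) \left(- \frac{893148}{19}\right) = \frac{1786296}{19}$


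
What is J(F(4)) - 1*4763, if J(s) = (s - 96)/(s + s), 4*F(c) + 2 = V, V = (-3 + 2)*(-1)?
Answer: -9141/2 ≈ -4570.5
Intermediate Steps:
V = 1 (V = -1*(-1) = 1)
F(c) = -¼ (F(c) = -½ + (¼)*1 = -½ + ¼ = -¼)
J(s) = (-96 + s)/(2*s) (J(s) = (-96 + s)/((2*s)) = (-96 + s)*(1/(2*s)) = (-96 + s)/(2*s))
J(F(4)) - 1*4763 = (-96 - ¼)/(2*(-¼)) - 1*4763 = (½)*(-4)*(-385/4) - 4763 = 385/2 - 4763 = -9141/2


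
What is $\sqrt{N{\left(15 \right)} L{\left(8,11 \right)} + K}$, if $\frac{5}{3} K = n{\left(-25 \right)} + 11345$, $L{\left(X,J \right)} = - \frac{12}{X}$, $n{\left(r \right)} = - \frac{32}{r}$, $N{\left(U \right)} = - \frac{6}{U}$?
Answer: $\frac{\sqrt{4255230}}{25} \approx 82.513$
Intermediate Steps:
$K = \frac{850971}{125}$ ($K = \frac{3 \left(- \frac{32}{-25} + 11345\right)}{5} = \frac{3 \left(\left(-32\right) \left(- \frac{1}{25}\right) + 11345\right)}{5} = \frac{3 \left(\frac{32}{25} + 11345\right)}{5} = \frac{3}{5} \cdot \frac{283657}{25} = \frac{850971}{125} \approx 6807.8$)
$\sqrt{N{\left(15 \right)} L{\left(8,11 \right)} + K} = \sqrt{- \frac{6}{15} \left(- \frac{12}{8}\right) + \frac{850971}{125}} = \sqrt{\left(-6\right) \frac{1}{15} \left(\left(-12\right) \frac{1}{8}\right) + \frac{850971}{125}} = \sqrt{\left(- \frac{2}{5}\right) \left(- \frac{3}{2}\right) + \frac{850971}{125}} = \sqrt{\frac{3}{5} + \frac{850971}{125}} = \sqrt{\frac{851046}{125}} = \frac{\sqrt{4255230}}{25}$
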